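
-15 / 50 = -3 / 10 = -0.30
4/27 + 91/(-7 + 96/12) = 2461/27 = 91.15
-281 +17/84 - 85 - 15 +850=39413/84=469.20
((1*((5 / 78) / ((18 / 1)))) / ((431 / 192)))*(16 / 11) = 1280 / 554697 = 0.00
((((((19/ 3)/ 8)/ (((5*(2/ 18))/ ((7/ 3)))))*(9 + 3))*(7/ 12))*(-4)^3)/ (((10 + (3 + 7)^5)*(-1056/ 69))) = 0.00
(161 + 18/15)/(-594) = -811/2970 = -0.27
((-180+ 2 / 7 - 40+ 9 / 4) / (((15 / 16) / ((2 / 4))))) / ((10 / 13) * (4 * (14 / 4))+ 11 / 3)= -158314 / 19705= -8.03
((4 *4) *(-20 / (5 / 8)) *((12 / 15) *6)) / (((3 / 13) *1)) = -53248 / 5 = -10649.60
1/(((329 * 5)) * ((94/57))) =57/154630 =0.00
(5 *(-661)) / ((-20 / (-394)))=-130217 / 2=-65108.50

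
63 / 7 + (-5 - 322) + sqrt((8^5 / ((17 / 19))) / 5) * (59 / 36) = -318 + 1888 * sqrt(3230) / 765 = -177.74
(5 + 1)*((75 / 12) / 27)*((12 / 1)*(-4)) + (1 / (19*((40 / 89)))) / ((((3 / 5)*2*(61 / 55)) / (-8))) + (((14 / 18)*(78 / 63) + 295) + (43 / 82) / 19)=293322412 / 1283013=228.62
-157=-157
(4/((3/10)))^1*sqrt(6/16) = 10*sqrt(6)/3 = 8.16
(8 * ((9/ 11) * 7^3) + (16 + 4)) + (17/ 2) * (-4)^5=-70828/ 11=-6438.91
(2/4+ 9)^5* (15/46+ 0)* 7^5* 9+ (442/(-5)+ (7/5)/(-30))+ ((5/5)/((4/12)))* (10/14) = 2949519467220791/772800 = 3816665977.25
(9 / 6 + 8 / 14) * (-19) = -551 / 14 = -39.36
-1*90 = -90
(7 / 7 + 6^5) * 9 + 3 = 69996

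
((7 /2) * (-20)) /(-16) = 35 /8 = 4.38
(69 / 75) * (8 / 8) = 23 / 25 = 0.92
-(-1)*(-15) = -15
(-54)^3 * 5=-787320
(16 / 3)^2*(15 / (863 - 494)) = 1280 / 1107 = 1.16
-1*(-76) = 76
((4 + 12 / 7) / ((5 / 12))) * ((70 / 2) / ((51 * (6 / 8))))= 12.55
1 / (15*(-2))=-1 / 30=-0.03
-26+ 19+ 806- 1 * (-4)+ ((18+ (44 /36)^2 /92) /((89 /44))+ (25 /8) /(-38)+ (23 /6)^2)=41660966909 /50405328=826.52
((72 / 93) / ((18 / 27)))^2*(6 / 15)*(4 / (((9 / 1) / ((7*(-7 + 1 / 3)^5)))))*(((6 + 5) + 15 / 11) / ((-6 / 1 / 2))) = 77987840000 / 856251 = 91080.58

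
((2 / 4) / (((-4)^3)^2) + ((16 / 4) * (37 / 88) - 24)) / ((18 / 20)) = -3351875 / 135168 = -24.80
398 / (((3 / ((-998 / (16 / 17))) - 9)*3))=-3376234 / 229113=-14.74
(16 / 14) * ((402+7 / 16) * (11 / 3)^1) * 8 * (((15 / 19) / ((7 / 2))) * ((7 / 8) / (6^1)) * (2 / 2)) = 354145 / 798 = 443.79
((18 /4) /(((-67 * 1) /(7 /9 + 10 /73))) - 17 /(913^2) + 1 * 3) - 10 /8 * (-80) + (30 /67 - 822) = -5859555946845 /8153971958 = -718.61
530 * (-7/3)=-3710/3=-1236.67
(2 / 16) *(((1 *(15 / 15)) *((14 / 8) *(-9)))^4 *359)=5655312999 / 2048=2761383.30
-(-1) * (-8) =-8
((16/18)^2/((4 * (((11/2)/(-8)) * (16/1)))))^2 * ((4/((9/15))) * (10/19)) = 51200/45251217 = 0.00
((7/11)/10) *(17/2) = 119/220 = 0.54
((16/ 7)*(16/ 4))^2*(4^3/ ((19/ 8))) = 2097152/ 931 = 2252.58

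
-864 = -864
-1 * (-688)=688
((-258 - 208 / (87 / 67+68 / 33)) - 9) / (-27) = 12.18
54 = 54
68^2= 4624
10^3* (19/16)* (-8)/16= -2375/4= -593.75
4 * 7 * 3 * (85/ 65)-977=-11273/ 13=-867.15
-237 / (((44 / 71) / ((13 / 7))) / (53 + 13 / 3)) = -3135431 / 77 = -40719.88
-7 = -7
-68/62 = -34/31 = -1.10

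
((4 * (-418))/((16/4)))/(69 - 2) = -418/67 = -6.24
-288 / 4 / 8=-9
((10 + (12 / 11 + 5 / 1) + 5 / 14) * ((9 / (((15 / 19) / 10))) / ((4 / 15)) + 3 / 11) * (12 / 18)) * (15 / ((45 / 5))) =39730105 / 5082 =7817.81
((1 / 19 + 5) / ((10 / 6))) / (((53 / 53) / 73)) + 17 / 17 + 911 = 107664 / 95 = 1133.31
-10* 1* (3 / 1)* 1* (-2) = 60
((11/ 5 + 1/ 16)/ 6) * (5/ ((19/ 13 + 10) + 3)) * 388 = 228241/ 4512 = 50.59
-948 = -948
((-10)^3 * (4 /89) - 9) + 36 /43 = -53.11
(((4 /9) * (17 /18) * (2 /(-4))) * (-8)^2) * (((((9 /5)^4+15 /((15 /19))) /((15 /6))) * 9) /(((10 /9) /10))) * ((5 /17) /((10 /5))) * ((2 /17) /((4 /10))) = -1179904 /2125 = -555.25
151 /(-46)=-151 /46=-3.28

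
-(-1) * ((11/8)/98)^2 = 121/614656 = 0.00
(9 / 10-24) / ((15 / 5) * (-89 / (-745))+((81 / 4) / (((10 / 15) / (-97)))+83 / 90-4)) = 177012 / 22598489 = 0.01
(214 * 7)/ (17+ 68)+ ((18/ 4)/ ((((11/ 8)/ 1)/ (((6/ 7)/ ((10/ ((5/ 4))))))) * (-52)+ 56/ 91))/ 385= 5998447417/ 340366180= 17.62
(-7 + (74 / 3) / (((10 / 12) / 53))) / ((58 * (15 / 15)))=7809 / 290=26.93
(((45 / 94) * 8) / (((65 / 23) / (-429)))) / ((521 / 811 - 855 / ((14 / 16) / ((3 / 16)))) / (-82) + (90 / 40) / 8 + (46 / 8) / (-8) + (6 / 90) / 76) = -29000926342080 / 89286405391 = -324.81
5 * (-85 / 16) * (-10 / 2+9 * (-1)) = 2975 / 8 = 371.88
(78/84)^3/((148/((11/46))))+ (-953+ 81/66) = -195582055027/205492672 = -951.77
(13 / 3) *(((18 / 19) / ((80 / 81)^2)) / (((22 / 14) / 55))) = 1791153 / 12160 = 147.30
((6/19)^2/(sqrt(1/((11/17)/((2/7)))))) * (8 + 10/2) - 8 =-8 + 234 * sqrt(2618)/6137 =-6.05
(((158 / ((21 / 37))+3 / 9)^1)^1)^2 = 3806401 / 49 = 77681.65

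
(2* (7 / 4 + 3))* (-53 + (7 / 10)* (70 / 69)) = -34276 / 69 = -496.75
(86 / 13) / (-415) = -86 / 5395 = -0.02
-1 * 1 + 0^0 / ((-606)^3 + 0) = -222545017 / 222545016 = -1.00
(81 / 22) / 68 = 81 / 1496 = 0.05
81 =81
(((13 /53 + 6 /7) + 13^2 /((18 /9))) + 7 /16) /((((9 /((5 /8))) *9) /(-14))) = -2553665 /274752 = -9.29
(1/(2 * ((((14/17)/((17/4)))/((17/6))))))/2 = 3.66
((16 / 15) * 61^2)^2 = 3544535296 / 225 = 15753490.20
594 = 594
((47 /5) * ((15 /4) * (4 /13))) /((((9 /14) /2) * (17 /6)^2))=15792 /3757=4.20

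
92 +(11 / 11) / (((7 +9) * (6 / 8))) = 1105 / 12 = 92.08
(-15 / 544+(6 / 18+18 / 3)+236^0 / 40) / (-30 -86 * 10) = -51659 / 7262400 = -0.01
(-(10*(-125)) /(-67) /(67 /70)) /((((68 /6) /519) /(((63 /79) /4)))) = -2145740625 /12057454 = -177.96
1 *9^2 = 81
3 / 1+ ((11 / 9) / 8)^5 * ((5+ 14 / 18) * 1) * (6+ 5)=13083724309 / 4353564672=3.01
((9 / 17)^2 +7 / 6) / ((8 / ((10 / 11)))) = 12545 / 76296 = 0.16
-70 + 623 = 553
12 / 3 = 4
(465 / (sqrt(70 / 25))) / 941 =0.30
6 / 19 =0.32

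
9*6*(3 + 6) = 486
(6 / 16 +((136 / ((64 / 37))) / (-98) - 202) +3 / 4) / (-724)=158115 / 567616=0.28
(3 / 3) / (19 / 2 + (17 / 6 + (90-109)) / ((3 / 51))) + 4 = 3181 / 796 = 4.00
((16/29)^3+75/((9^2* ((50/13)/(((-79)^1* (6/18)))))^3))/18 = 71536877328313/10498664784690000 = 0.01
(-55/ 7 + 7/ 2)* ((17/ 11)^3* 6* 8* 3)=-21577896/ 9317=-2315.97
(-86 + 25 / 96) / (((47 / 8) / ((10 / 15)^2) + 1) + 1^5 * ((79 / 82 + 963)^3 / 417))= -78853136389 / 1975541136790435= -0.00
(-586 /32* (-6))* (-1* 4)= -439.50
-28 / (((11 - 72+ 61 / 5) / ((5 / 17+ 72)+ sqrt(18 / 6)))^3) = 1982833125*sqrt(3) / 524780072+ 813543770375 / 8921261224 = 97.74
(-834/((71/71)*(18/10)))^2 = 1932100/9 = 214677.78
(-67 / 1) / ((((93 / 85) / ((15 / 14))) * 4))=-16.40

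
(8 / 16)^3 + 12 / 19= 115 / 152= 0.76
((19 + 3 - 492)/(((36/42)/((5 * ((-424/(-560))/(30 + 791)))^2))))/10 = -0.00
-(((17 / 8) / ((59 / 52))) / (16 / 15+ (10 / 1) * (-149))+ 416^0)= -202469 / 202724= -1.00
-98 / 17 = -5.76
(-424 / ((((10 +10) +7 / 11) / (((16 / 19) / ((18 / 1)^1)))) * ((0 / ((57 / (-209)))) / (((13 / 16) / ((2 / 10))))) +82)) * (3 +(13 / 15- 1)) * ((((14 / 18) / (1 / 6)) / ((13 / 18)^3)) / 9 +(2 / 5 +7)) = -130.09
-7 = -7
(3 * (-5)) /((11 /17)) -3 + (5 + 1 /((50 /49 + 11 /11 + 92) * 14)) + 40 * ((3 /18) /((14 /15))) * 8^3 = 2579634905 /709478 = 3635.96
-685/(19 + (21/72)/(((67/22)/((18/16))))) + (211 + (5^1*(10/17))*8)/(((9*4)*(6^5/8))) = -97053081059/2707754832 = -35.84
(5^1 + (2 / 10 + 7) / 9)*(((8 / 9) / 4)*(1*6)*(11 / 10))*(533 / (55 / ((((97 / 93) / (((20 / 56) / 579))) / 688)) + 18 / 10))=44563056538 / 237636345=187.53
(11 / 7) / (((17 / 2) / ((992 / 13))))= 21824 / 1547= 14.11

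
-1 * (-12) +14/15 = 194/15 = 12.93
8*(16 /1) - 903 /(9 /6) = -474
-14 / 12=-7 / 6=-1.17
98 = 98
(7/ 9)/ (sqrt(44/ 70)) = 7 * sqrt(770)/ 198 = 0.98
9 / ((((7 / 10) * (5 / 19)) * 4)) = 171 / 14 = 12.21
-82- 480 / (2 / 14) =-3442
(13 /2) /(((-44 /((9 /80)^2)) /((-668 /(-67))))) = -175851 /9433600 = -0.02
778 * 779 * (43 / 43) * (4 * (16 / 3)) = 38787968 / 3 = 12929322.67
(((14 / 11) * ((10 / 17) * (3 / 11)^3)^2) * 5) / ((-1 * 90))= -56700 / 5631792419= -0.00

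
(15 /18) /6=5 /36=0.14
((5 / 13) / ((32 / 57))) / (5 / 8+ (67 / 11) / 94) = 49115 / 49452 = 0.99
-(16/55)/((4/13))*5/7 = -52/77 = -0.68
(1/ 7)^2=1/ 49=0.02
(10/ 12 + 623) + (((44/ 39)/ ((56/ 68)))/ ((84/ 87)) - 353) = 520274/ 1911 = 272.25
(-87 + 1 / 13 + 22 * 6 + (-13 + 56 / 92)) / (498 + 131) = 9773 / 188071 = 0.05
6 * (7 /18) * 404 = 942.67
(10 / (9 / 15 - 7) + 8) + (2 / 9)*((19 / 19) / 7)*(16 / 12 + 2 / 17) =333307 / 51408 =6.48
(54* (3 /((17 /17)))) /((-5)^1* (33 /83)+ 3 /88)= -394416 /4757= -82.91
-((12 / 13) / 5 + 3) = -207 / 65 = -3.18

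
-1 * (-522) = 522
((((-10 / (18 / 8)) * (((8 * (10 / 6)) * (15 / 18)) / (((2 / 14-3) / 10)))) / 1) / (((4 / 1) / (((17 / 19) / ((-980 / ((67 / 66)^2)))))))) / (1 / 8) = -3815650 / 11731797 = -0.33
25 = 25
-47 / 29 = -1.62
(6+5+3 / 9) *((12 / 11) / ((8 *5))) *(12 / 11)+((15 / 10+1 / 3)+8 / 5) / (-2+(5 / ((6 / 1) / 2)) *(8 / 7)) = -17285 / 484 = -35.71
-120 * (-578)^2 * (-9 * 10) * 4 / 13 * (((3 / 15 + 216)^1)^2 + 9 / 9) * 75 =50596602725030400 / 13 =3892046363463876.92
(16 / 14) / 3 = 8 / 21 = 0.38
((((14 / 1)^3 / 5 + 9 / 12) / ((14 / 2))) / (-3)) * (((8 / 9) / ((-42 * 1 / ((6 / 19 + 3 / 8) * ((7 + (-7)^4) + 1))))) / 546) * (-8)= -8825773 / 653562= -13.50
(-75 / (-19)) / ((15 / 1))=5 / 19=0.26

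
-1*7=-7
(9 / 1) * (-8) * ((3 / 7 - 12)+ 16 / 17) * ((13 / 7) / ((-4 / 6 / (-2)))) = 3552120 / 833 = 4264.25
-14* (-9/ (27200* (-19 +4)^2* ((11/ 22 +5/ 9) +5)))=63/ 18530000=0.00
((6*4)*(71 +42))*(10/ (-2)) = -13560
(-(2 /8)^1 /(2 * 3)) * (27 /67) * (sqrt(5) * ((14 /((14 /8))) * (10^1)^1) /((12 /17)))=-255 * sqrt(5) /134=-4.26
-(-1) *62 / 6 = 31 / 3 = 10.33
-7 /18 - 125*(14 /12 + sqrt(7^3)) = -875*sqrt(7) - 1316 /9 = -2461.25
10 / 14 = 5 / 7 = 0.71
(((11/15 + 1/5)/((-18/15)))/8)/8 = -7/576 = -0.01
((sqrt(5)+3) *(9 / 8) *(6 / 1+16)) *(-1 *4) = -297 - 99 *sqrt(5) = -518.37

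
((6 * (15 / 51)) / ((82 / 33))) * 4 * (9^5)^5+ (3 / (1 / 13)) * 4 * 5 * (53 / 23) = 32693074359486966892625953440 / 16031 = 2039365876083024570683423.00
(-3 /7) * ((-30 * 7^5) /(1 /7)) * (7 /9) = 1176490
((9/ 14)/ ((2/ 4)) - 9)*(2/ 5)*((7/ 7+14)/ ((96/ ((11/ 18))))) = -0.29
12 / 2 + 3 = 9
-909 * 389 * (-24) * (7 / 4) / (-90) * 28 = -23101932 / 5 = -4620386.40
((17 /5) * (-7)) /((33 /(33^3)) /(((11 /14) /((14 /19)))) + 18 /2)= -27084519 /10243025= -2.64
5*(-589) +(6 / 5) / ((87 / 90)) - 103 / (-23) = -1960500 / 667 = -2939.28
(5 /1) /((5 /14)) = 14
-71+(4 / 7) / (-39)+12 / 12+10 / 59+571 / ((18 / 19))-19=49662107 / 96642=513.88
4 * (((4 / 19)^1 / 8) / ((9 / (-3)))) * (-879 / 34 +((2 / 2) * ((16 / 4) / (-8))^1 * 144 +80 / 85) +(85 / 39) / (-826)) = 53074010 / 15607683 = 3.40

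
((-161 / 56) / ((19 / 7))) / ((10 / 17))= -2737 / 1520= -1.80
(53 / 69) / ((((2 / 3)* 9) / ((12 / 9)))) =0.17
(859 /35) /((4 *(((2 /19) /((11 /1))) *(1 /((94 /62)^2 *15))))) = 1189751937 /53816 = 22107.77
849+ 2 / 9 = 7643 / 9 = 849.22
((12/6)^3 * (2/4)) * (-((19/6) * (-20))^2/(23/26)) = -3754400/207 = -18137.20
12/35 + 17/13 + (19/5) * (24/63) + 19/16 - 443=-9581521/21840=-438.71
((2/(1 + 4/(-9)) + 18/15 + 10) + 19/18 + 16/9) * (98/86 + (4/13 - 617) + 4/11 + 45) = -1854723197/184470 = -10054.34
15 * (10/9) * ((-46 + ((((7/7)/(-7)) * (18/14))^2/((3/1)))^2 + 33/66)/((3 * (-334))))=13114885825/17328991806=0.76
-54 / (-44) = 27 / 22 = 1.23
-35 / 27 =-1.30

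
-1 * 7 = -7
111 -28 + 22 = 105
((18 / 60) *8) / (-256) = -3 / 320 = -0.01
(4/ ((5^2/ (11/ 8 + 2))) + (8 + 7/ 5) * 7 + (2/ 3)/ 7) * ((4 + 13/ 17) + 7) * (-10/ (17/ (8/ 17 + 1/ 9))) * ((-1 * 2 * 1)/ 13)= 41.14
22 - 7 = 15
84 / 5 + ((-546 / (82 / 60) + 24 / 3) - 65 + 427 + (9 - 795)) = -163736 / 205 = -798.71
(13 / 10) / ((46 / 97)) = 1261 / 460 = 2.74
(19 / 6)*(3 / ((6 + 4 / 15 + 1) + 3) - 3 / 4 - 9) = -29.95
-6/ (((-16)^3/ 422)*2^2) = 633/ 4096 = 0.15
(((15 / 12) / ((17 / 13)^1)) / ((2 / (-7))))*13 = -5915 / 136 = -43.49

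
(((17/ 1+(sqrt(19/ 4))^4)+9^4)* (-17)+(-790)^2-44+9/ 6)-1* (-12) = 8189759/ 16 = 511859.94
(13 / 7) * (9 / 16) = 117 / 112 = 1.04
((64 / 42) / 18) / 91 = 0.00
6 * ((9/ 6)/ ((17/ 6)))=3.18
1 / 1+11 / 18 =1.61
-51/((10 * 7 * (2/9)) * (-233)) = 459/32620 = 0.01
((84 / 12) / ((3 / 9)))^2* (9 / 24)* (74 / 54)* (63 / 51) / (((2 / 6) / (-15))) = -12597.68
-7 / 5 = -1.40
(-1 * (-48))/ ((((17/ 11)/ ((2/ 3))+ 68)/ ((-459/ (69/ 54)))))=-513216/ 2093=-245.21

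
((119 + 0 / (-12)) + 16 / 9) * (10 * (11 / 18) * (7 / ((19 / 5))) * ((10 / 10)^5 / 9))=2092475 / 13851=151.07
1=1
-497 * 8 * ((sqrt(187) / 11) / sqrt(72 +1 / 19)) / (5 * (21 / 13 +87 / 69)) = -297206 * sqrt(3553) / 437525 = -40.49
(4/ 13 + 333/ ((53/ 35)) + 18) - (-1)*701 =647118/ 689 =939.21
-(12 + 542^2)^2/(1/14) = -1208260734464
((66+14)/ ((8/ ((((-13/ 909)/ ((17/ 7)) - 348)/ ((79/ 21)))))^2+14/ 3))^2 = 28916933913339861587279040729000000/ 98713530851526682244046840406321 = 292.94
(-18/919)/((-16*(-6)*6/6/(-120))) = 45/1838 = 0.02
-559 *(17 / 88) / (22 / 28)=-66521 / 484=-137.44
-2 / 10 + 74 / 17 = 353 / 85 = 4.15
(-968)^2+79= 937103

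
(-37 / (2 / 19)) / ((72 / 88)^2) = -85063 / 162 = -525.08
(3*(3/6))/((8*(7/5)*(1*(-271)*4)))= -15/121408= -0.00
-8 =-8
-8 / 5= -1.60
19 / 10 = 1.90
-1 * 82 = -82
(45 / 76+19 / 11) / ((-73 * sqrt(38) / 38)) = -1939 * sqrt(38) / 61028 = -0.20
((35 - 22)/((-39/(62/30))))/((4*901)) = -31/162180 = -0.00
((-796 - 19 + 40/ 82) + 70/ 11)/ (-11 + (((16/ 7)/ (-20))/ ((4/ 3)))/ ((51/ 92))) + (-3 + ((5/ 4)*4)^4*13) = 24528339639/ 2993287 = 8194.45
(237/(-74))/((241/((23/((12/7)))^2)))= -2047759/856032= -2.39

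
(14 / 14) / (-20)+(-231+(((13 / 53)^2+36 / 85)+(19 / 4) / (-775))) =-17066314571 / 74017150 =-230.57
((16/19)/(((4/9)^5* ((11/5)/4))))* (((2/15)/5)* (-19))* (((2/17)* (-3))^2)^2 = -3188646/4593655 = -0.69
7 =7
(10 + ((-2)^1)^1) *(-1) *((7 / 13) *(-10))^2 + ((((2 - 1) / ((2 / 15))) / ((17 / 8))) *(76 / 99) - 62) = -291.24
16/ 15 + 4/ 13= 268/ 195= 1.37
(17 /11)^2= 289 /121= 2.39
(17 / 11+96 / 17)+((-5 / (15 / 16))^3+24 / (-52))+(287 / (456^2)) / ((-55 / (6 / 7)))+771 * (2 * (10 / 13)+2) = 9793338398291 / 3791193120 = 2583.18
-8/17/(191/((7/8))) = -7/3247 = -0.00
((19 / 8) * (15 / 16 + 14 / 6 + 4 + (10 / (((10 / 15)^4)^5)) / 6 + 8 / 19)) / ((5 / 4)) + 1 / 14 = 464389100117 / 44040192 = 10544.67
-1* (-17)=17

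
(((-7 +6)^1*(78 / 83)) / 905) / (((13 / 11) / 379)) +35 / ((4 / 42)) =367.17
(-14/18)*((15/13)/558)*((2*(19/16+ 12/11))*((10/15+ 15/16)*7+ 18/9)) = -8912225/91922688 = -0.10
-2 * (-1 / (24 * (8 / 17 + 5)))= 0.02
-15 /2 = -7.50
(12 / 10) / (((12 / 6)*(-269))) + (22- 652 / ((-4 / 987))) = 160903.00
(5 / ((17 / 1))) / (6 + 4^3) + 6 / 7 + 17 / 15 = 7121 / 3570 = 1.99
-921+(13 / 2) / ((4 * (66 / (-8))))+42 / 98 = -425395 / 462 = -920.77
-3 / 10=-0.30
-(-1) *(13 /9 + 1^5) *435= 3190 /3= 1063.33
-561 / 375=-187 / 125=-1.50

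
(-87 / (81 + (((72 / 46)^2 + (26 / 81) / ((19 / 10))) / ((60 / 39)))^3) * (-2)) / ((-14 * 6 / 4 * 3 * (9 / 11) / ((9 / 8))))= -7172363915743075792875 / 162296270789019103542176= -0.04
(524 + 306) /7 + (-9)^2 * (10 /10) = 1397 /7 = 199.57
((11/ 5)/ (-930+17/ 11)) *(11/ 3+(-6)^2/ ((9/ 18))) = -27467/ 153195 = -0.18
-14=-14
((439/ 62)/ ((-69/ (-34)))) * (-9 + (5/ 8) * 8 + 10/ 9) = -194038/ 19251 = -10.08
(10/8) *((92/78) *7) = 805/78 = 10.32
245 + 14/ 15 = 245.93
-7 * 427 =-2989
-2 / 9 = -0.22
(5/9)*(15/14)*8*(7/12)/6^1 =25/54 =0.46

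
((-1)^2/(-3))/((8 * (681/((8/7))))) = -1/14301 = -0.00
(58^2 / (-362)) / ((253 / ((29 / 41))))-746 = -1400673476 / 1877513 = -746.03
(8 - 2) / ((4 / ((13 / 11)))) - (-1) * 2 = 83 / 22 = 3.77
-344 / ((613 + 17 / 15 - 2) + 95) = -0.49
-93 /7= -13.29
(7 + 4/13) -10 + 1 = -22/13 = -1.69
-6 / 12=-1 / 2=-0.50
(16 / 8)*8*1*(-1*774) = -12384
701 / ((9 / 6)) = 1402 / 3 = 467.33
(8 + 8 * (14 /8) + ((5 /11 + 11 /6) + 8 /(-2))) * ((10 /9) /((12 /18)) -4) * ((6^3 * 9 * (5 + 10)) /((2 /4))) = -30368520 /11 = -2760774.55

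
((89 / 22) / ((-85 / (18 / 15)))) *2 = -534 / 4675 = -0.11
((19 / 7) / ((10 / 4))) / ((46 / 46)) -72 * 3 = -7522 / 35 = -214.91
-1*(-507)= 507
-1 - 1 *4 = -5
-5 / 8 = -0.62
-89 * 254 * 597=-13495782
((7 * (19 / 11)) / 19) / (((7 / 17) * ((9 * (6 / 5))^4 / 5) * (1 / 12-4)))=-53125 / 366339996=-0.00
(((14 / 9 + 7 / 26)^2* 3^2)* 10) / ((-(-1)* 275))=182329 / 167310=1.09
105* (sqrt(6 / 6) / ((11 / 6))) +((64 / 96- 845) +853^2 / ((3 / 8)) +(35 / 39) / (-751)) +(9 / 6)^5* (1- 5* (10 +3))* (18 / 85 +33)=52671700712458 / 27385215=1923362.69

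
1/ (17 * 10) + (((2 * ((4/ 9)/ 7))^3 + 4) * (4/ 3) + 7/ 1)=1573893931/ 127523970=12.34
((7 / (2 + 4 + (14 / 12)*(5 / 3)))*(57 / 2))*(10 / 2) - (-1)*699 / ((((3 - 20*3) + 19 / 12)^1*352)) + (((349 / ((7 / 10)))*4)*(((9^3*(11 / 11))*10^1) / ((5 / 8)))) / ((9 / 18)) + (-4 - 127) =35392602912179 / 760760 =46522691.67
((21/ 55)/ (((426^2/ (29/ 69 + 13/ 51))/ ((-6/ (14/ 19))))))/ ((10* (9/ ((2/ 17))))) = -38/ 2513064525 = -0.00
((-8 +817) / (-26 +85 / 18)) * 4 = -58248 / 383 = -152.08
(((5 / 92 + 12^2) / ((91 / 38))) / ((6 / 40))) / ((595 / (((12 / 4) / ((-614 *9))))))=-251807 / 688172121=-0.00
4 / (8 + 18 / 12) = 8 / 19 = 0.42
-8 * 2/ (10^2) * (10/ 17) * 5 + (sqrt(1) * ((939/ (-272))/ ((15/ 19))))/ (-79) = -44613/ 107440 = -0.42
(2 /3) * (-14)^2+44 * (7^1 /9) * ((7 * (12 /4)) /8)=441 /2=220.50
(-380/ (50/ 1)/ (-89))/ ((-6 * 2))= -19/ 2670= -0.01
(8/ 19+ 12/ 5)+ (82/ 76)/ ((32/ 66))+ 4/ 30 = 5.18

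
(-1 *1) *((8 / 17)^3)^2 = -262144 / 24137569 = -0.01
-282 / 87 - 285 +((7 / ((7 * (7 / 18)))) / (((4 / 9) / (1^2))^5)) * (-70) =-79198849 / 7424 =-10667.95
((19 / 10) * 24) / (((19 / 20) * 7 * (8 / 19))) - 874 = -6004 / 7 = -857.71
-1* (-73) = 73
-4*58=-232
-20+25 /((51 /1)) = -19.51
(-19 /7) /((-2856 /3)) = 19 /6664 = 0.00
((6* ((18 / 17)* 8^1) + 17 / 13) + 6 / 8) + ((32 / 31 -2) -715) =-18171223 / 27404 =-663.09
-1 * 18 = -18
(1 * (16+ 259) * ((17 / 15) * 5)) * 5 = 23375 / 3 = 7791.67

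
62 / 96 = 31 / 48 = 0.65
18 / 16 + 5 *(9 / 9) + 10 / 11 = 619 / 88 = 7.03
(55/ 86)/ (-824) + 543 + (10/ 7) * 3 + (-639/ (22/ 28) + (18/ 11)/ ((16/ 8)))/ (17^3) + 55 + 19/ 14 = 16177956681245/ 26807922064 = 603.48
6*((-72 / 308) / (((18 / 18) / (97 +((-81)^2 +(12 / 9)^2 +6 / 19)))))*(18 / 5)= -245997216 / 7315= -33629.15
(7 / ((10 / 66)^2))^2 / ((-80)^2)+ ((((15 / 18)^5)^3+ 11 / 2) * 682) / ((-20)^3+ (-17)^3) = 14.23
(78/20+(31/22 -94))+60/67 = -323526/3685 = -87.80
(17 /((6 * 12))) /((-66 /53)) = -0.19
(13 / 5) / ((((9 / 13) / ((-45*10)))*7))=-1690 / 7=-241.43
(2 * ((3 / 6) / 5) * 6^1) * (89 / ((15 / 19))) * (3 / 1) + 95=12521 / 25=500.84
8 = 8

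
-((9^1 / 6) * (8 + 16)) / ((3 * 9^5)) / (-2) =2 / 19683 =0.00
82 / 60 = 41 / 30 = 1.37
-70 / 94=-35 / 47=-0.74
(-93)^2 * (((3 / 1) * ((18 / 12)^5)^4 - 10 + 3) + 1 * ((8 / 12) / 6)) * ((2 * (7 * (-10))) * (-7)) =22150234056391175 / 262144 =84496437287.87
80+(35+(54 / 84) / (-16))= 114.96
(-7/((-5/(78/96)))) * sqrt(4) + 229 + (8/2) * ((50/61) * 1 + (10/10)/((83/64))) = 48126453/202520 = 237.64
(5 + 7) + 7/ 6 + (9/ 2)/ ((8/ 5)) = 767/ 48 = 15.98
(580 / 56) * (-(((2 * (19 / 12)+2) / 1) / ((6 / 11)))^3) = -5749514045 / 653184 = -8802.29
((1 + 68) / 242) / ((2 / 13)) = 897 / 484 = 1.85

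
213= 213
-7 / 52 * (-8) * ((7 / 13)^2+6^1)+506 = 1126564 / 2197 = 512.77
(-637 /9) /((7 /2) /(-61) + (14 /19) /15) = 1054690 /123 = 8574.72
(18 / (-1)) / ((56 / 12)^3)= -243 / 1372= -0.18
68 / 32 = 17 / 8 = 2.12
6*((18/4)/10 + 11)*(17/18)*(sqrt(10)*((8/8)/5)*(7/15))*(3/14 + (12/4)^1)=3893*sqrt(10)/200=61.55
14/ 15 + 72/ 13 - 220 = -41638/ 195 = -213.53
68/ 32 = 17/ 8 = 2.12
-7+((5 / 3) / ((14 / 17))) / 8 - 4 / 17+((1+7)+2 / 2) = 11525 / 5712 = 2.02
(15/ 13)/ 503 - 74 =-483871/ 6539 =-74.00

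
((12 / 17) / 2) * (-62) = -372 / 17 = -21.88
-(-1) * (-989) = -989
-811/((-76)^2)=-811/5776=-0.14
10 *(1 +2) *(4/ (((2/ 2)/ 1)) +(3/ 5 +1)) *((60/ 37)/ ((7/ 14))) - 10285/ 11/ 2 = 5725/ 74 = 77.36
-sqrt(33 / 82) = -sqrt(2706) / 82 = -0.63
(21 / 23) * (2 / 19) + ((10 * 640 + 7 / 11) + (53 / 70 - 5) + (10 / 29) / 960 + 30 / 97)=290633621442149 / 45434225760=6396.80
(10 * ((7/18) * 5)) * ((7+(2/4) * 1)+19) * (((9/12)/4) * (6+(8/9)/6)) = 769825/1296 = 594.00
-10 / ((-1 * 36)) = 5 / 18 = 0.28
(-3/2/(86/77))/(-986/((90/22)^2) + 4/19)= 8887725/388498808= 0.02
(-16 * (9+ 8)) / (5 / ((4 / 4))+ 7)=-68 / 3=-22.67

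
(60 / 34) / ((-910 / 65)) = -15 / 119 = -0.13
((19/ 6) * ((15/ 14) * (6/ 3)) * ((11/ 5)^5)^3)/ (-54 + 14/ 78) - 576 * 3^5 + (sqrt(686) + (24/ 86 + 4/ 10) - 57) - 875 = -1219770191434786200313/ 7712390136718750 + 7 * sqrt(14) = -158131.03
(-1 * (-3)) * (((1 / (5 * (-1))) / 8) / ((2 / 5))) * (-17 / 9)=17 / 48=0.35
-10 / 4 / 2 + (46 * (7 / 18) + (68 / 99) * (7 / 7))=2287 / 132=17.33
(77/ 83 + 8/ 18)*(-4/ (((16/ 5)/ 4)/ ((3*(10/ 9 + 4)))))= -235750/ 2241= -105.20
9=9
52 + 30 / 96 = 837 / 16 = 52.31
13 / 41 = 0.32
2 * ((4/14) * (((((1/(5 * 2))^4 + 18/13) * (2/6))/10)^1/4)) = 180013/27300000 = 0.01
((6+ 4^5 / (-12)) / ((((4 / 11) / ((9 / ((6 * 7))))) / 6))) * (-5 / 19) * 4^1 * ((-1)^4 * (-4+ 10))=33660 / 19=1771.58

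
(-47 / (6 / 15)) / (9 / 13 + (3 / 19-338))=58045 / 166552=0.35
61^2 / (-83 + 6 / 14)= -26047 / 578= -45.06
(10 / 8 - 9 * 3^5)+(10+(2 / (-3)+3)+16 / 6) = -8683 / 4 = -2170.75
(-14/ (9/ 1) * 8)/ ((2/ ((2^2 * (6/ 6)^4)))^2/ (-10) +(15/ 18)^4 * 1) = -80640/ 2963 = -27.22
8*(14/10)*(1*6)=336/5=67.20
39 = 39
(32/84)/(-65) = -8/1365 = -0.01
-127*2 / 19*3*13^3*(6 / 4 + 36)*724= -45452195100 / 19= -2392220794.74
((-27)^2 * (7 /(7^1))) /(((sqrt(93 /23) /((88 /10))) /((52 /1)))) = 555984 * sqrt(2139) /155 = 165896.03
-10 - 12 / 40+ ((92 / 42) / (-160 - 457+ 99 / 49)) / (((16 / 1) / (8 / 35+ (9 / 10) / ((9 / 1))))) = -74491777 / 7232160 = -10.30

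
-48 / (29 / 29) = -48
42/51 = 0.82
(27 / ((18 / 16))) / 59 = 24 / 59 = 0.41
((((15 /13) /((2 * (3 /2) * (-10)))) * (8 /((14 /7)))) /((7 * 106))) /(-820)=1 /3954860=0.00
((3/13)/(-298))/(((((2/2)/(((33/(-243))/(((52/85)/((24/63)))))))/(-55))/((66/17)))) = -66550/4759209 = -0.01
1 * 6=6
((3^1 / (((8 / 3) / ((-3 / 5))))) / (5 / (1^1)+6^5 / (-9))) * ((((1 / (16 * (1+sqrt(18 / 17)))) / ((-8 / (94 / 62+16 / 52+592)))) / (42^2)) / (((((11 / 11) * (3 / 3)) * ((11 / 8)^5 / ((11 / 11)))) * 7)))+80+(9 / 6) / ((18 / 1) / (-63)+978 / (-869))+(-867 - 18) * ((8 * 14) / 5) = -32411862493749498425321 / 1641517302389204240 - 17230392 * sqrt(34) / 95614940726305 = -19745.06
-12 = -12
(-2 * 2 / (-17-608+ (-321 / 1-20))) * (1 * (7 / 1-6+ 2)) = 2 / 161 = 0.01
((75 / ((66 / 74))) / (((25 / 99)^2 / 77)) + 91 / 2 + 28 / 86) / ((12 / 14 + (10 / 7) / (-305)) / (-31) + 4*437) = 413005744109 / 7106644400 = 58.12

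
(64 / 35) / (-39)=-64 / 1365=-0.05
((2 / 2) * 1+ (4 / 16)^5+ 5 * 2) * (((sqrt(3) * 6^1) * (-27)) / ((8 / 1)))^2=221728995 / 16384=13533.26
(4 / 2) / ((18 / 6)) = 2 / 3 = 0.67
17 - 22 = -5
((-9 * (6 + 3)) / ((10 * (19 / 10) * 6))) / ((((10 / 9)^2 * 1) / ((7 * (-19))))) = 15309 / 200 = 76.54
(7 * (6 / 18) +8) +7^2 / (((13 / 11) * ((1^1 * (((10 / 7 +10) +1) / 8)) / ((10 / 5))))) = 72055 / 1131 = 63.71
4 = 4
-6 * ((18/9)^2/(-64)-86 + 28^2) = -33501/8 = -4187.62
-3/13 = -0.23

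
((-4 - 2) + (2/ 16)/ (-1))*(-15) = 735/ 8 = 91.88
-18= -18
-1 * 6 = -6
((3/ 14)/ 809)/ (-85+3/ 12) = -2/ 639919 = -0.00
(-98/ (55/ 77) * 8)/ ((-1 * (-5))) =-5488/ 25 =-219.52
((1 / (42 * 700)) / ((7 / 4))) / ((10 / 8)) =2 / 128625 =0.00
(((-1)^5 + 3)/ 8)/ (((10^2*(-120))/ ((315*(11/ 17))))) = -231/ 54400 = -0.00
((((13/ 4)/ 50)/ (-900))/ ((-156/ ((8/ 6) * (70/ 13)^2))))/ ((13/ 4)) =49/ 8897850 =0.00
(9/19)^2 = 81/361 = 0.22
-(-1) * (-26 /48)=-13 /24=-0.54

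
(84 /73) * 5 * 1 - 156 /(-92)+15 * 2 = 62877 /1679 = 37.45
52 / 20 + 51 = 268 / 5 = 53.60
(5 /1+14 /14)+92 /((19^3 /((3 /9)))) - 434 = -8806864 /20577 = -428.00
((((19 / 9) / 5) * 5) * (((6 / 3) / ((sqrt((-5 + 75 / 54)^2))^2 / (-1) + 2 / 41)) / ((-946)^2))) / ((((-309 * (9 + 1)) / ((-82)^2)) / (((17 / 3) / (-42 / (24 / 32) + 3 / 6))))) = -9373256 / 116166740432655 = -0.00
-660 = -660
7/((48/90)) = 105/8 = 13.12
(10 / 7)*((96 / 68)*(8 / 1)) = 1920 / 119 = 16.13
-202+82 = -120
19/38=1/2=0.50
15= 15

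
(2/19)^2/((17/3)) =12/6137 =0.00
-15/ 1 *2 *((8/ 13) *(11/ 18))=-440/ 39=-11.28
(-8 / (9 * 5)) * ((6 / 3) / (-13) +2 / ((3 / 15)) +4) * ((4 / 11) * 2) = -256 / 143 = -1.79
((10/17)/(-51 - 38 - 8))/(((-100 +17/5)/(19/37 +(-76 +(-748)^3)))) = -774241774850/29469279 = -26272.84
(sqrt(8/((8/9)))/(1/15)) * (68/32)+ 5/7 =5395/56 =96.34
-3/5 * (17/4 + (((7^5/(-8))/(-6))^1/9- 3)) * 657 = -1266331/80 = -15829.14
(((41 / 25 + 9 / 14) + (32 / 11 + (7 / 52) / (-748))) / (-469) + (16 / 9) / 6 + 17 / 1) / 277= 1489891594571 / 23875878826800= 0.06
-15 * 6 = -90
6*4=24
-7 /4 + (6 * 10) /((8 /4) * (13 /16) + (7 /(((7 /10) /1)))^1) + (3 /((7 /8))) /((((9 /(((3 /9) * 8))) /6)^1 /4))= 72371 /2604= 27.79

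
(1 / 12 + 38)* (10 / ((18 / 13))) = 29705 / 108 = 275.05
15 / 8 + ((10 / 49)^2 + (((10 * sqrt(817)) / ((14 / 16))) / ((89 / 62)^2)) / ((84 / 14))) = 36815 / 19208 + 153760 * sqrt(817) / 166341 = 28.34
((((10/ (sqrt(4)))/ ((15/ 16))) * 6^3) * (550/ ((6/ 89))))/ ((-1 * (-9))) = 3132800/ 3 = 1044266.67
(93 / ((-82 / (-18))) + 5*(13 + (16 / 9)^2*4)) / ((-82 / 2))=-493582 / 136161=-3.62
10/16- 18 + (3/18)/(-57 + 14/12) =-46573/2680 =-17.38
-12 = -12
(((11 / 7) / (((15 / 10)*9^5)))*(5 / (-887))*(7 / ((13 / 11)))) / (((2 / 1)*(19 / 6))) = -1210 / 12936986361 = -0.00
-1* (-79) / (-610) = -0.13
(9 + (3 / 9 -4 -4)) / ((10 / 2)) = 4 / 15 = 0.27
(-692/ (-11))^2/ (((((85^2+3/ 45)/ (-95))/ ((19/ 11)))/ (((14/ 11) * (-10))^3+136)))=218616512187600/ 1263122993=173076.19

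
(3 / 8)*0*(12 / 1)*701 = 0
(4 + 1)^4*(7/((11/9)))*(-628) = -24727500/11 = -2247954.55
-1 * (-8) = 8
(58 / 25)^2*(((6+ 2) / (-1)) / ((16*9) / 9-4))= -6728 / 1875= -3.59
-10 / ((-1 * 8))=1.25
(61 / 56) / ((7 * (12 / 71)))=4331 / 4704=0.92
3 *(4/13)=12/13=0.92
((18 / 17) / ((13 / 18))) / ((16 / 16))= 324 / 221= 1.47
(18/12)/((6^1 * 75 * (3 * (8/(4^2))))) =1/450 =0.00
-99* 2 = -198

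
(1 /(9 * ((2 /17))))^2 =289 /324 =0.89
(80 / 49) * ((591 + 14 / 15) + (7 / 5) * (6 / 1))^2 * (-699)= -60460722640 / 147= -411297432.93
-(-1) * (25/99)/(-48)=-25/4752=-0.01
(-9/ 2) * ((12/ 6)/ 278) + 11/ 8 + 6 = 8165/ 1112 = 7.34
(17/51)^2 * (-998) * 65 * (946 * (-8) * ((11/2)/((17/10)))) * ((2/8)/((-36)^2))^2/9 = 0.73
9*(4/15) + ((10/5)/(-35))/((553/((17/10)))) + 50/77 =3245923/1064525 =3.05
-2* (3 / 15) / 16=-1 / 40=-0.02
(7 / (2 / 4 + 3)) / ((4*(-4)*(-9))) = 1 / 72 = 0.01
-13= -13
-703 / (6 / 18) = -2109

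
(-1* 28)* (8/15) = -224/15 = -14.93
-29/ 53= -0.55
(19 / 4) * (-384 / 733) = -1824 / 733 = -2.49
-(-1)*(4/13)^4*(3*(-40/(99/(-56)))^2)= 1284505600/93308787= 13.77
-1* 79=-79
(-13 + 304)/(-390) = -97/130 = -0.75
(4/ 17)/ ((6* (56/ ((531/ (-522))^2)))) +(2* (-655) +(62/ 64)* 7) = -12520776649/ 9607584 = -1303.22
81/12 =27/4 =6.75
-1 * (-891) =891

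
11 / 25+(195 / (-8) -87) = -110.94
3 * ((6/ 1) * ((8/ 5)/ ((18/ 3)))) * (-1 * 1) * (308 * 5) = -7392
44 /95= 0.46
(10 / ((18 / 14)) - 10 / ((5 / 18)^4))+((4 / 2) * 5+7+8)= -1852693 / 1125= -1646.84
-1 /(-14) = 1 /14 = 0.07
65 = 65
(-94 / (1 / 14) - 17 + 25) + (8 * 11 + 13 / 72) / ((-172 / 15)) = -5431169 / 4128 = -1315.69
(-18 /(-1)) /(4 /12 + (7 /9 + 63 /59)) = 9558 /1157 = 8.26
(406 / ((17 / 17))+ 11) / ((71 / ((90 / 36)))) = 2085 / 142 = 14.68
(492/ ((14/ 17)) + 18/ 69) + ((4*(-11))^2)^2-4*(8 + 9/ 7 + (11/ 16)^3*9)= 618016584277/ 164864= 3748644.85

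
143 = 143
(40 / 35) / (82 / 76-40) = -304 / 10353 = -0.03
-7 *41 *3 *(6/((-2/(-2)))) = -5166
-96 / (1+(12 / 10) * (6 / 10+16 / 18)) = -34.45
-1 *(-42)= 42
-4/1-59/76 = -363/76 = -4.78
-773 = -773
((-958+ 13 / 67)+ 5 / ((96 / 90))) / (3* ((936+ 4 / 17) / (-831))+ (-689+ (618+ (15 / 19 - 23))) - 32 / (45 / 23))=4113736557885 / 487484057552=8.44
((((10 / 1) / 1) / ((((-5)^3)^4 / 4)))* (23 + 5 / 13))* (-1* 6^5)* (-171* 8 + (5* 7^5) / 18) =-62418622464 / 634765625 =-98.33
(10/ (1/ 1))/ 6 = 5/ 3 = 1.67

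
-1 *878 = -878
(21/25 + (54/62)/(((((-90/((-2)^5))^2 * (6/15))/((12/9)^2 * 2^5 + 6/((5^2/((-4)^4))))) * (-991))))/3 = 83686163/311050125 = 0.27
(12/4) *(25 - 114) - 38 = -305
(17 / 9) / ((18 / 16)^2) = 1088 / 729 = 1.49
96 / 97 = 0.99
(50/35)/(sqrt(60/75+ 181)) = 10*sqrt(505)/2121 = 0.11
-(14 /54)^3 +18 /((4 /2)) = 176804 /19683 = 8.98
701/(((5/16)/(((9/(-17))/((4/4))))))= -100944/85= -1187.58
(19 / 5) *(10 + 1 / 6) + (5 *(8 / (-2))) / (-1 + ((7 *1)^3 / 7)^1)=2293 / 60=38.22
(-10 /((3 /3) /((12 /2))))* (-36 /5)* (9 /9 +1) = 864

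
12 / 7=1.71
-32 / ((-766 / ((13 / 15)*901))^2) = -1097554952 / 33005025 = -33.25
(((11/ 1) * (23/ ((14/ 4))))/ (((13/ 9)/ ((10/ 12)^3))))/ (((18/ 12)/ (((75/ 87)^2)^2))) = 12353515625/ 1158526278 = 10.66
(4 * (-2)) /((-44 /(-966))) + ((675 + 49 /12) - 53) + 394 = 111467 /132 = 844.45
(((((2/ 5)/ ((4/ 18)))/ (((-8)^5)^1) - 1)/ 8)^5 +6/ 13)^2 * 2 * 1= 538696698166600691633472198624160759594753606431217824924906169/ 1264608136749683677063284412052745371247885310786273280000000000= 0.43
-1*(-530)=530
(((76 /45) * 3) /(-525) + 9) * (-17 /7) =-1203583 /55125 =-21.83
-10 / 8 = -5 / 4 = -1.25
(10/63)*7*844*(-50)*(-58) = 24476000/9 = 2719555.56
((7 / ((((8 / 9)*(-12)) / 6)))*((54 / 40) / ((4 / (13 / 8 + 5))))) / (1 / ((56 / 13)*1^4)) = -631071 / 16640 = -37.92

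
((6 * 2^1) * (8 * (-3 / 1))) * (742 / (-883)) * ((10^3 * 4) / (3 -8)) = -193609.06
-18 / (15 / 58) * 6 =-2088 / 5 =-417.60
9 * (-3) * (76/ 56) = -513/ 14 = -36.64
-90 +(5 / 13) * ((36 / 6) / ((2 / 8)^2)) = -690 / 13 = -53.08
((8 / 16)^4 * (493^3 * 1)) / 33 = 119823157 / 528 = 226937.80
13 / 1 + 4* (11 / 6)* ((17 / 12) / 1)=421 / 18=23.39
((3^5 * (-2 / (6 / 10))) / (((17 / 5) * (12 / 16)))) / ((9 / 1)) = -600 / 17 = -35.29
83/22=3.77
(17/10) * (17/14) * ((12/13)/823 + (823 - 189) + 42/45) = 7362091196/5616975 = 1310.69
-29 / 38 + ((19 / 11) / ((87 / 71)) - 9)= -303785 / 36366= -8.35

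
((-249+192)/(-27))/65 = 19/585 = 0.03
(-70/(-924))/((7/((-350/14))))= -125/462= -0.27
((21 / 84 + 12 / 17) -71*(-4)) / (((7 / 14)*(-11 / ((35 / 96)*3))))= -678195 / 11968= -56.67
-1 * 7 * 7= -49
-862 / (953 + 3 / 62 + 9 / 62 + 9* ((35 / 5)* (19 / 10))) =-267220 / 332597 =-0.80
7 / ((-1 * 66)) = -7 / 66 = -0.11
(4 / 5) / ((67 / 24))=96 / 335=0.29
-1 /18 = -0.06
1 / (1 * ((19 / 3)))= 3 / 19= 0.16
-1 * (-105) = 105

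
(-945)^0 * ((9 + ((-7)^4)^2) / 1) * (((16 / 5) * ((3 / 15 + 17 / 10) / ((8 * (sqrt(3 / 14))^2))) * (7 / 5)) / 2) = 1073407622 / 75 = 14312101.63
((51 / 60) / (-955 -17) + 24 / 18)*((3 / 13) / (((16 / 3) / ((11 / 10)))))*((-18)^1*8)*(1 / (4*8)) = -0.29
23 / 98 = 0.23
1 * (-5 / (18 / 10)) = -25 / 9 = -2.78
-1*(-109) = 109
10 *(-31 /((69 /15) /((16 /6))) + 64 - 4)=29000 /69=420.29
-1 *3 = -3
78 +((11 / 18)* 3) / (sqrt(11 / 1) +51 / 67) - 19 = 49379* sqrt(11) / 280668 +5507275 / 93556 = 59.45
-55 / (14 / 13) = -51.07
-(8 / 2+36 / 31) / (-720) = 2 / 279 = 0.01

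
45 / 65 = 9 / 13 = 0.69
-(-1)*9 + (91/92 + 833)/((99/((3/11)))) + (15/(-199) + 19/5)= 15.02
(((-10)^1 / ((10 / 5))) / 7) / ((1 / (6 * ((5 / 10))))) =-15 / 7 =-2.14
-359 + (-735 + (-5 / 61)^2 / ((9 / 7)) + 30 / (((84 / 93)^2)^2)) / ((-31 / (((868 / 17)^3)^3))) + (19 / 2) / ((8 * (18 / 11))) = 6670625699309887263252541827050249 / 127084460672257056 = 52489703808186410.13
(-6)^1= -6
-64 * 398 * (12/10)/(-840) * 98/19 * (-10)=-178304/95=-1876.88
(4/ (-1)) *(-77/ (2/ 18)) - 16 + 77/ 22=5519/ 2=2759.50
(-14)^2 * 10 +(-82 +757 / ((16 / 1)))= 30805 / 16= 1925.31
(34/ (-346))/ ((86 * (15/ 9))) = -0.00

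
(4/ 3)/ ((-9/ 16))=-64/ 27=-2.37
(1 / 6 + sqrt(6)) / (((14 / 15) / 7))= 5 / 4 + 15 *sqrt(6) / 2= 19.62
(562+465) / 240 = 1027 / 240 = 4.28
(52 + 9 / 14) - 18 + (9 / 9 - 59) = -327 / 14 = -23.36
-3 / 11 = -0.27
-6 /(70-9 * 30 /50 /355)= -10650 /124223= -0.09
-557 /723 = -0.77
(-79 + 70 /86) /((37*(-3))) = 3362 /4773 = 0.70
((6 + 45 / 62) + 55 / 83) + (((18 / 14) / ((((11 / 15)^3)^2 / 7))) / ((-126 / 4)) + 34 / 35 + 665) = 214266717450789 / 319075851710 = 671.52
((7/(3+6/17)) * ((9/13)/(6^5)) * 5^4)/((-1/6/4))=-74375/26676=-2.79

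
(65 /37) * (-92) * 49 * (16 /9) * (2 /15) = -1877.21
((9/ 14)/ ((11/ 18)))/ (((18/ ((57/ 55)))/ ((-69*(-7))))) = 35397/ 1210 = 29.25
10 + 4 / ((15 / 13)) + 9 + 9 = 472 / 15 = 31.47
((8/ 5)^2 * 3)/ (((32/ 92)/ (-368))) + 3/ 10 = -406257/ 50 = -8125.14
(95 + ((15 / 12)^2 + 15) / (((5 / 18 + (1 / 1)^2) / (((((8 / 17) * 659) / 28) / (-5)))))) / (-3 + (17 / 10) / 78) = -141514815 / 6358051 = -22.26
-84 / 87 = -28 / 29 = -0.97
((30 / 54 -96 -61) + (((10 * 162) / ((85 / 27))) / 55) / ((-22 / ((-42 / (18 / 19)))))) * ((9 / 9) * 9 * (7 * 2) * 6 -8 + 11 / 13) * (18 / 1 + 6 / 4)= -375713593 / 187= -2009163.60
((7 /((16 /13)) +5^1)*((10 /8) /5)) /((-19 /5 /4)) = -45 /16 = -2.81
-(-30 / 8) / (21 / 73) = 13.04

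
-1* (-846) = 846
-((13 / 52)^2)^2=-1 / 256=-0.00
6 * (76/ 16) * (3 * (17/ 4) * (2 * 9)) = 6540.75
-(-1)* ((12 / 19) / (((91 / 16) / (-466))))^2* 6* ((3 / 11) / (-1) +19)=9894475137024 / 32883851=300891.62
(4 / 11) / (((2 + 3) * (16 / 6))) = 3 / 110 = 0.03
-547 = -547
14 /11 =1.27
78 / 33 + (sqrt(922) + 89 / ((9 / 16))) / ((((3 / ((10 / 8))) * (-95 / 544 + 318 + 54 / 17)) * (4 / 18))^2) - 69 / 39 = 41616 * sqrt(922) / 1219755625 + 9510983863 / 15856823125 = 0.60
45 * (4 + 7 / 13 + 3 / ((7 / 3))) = 23850 / 91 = 262.09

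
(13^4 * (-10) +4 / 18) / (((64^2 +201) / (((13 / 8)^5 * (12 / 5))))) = -119300525123 / 66001920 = -1807.53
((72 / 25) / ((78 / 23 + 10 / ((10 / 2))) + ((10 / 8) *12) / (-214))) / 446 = 177192 / 146014825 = 0.00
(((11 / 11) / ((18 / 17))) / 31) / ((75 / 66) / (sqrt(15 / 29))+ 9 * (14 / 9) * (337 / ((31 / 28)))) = 543475856 / 76018578999621-28985 * sqrt(435) / 228055736998863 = 0.00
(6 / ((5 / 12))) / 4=18 / 5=3.60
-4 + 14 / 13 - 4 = -90 / 13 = -6.92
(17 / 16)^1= 17 / 16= 1.06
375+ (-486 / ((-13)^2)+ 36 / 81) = 372.57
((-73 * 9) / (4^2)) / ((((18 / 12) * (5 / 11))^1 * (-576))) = 803 / 7680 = 0.10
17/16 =1.06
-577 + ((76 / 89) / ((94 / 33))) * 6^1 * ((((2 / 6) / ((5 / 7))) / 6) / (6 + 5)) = -12067689 / 20915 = -576.99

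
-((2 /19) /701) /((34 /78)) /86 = -39 /9736189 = -0.00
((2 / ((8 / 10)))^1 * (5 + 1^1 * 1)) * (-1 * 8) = -120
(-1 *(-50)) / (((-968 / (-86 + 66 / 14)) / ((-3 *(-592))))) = 6315900 / 847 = 7456.79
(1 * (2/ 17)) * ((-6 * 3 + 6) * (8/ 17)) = -192/ 289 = -0.66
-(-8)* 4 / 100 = 0.32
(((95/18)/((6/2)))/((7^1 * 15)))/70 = 19/79380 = 0.00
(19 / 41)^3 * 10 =68590 / 68921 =1.00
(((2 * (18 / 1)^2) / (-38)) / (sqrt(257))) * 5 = -1620 * sqrt(257) / 4883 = -5.32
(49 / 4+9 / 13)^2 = 452929 / 2704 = 167.50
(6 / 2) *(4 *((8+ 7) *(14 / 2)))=1260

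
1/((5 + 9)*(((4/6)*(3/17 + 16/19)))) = 969/9212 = 0.11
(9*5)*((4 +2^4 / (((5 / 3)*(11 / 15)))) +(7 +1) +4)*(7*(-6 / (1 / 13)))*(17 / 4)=-33415200 / 11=-3037745.45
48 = 48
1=1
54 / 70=27 / 35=0.77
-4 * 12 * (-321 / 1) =15408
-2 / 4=-1 / 2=-0.50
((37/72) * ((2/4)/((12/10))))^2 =34225/746496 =0.05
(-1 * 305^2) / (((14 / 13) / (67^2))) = -5428659925 / 14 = -387761423.21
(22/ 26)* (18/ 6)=33/ 13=2.54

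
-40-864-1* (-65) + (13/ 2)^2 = -3187/ 4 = -796.75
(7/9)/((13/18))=14/13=1.08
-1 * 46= -46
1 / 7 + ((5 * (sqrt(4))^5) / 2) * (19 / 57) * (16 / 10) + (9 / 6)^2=3785 / 84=45.06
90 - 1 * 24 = 66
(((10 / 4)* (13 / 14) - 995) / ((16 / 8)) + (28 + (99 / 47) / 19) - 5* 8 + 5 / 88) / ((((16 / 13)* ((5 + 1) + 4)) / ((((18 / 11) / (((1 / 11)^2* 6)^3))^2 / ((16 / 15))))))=-4284400770683237633 / 614498304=-6972192995.15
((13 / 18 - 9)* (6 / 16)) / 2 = -149 / 96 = -1.55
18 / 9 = 2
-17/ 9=-1.89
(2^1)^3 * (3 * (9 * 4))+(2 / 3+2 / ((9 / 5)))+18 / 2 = 7873 / 9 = 874.78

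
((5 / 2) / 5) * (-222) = -111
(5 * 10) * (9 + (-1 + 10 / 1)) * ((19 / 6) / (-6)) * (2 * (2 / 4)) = -475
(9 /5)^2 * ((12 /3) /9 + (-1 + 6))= 17.64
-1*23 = -23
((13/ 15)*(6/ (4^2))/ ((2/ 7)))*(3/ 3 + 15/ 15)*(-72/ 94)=-819/ 470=-1.74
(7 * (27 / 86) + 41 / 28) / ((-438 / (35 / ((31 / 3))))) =-22045 / 778472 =-0.03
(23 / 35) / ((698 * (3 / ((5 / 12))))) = 23 / 175896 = 0.00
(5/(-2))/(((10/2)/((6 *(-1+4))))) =-9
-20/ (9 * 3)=-20/ 27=-0.74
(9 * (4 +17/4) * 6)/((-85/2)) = -891/85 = -10.48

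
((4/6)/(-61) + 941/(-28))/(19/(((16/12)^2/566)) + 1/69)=-7923914/1425806375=-0.01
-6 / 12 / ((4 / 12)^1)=-3 / 2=-1.50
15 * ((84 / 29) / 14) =90 / 29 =3.10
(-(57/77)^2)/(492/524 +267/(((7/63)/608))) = -0.00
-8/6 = -4/3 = -1.33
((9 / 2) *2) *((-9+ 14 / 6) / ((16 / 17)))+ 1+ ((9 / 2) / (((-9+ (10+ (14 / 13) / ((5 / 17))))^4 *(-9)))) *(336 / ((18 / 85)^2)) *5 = -93234418718737 / 910320387948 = -102.42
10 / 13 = 0.77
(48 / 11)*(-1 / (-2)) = 24 / 11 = 2.18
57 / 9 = 19 / 3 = 6.33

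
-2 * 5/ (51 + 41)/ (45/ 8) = -4/ 207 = -0.02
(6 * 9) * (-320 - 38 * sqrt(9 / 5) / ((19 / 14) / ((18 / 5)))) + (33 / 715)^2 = -73007991 / 4225 - 81648 * sqrt(5) / 25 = -24582.82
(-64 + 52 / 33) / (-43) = 2060 / 1419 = 1.45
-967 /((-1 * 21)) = 967 /21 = 46.05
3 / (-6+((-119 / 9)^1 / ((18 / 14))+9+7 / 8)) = -1944 / 4153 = -0.47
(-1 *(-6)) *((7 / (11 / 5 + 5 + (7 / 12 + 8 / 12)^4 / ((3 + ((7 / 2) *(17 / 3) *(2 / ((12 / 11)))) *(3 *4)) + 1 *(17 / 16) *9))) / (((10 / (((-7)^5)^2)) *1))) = 681687349302736 / 4140149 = 164652854.11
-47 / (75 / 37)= -23.19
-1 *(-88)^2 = -7744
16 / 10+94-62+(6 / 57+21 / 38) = 6509 / 190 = 34.26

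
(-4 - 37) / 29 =-1.41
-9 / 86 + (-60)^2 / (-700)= -3159 / 602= -5.25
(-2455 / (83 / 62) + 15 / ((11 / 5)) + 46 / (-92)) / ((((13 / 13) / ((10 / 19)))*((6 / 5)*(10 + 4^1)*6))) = -9269675 / 971432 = -9.54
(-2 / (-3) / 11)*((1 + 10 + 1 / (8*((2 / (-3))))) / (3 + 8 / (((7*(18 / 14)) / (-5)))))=-519 / 1144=-0.45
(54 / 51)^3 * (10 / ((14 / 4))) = 116640 / 34391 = 3.39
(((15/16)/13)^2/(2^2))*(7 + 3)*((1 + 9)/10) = 0.01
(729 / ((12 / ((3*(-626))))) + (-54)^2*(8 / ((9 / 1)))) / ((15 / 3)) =-222993 / 10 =-22299.30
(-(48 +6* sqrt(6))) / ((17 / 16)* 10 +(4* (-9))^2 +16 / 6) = -1152 / 31423 - 144* sqrt(6) / 31423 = -0.05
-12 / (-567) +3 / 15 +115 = 108884 / 945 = 115.22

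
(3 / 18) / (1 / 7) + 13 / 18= 17 / 9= 1.89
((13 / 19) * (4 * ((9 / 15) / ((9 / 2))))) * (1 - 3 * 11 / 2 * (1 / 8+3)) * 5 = -10517 / 114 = -92.25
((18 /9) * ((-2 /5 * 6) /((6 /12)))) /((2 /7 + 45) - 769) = 168 /12665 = 0.01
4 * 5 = 20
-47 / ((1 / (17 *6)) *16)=-2397 / 8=-299.62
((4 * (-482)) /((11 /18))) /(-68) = 46.40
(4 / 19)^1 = 4 / 19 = 0.21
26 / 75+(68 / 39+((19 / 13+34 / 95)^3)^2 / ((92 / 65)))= 417627230228669040187 / 15065982928689712500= 27.72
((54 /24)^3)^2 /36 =3.60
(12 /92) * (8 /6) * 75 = 300 /23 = 13.04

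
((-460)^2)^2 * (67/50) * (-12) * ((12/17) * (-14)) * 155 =18748147041792000/17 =1102832178928941.18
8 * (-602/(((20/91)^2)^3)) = -170928644864341/4000000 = -42732161.22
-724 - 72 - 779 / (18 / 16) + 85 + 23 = -12424 / 9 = -1380.44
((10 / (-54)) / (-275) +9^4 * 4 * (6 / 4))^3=61004783010566.67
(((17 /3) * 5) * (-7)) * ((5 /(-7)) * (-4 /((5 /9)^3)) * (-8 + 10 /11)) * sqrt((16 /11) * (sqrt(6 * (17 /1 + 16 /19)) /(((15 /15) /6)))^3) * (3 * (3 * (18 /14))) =45100209024 * sqrt(11) * 113^(3 /4) * 38^(1 /4) /80465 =159964131.87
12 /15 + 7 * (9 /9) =39 /5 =7.80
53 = 53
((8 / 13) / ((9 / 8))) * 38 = 20.79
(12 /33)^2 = 16 /121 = 0.13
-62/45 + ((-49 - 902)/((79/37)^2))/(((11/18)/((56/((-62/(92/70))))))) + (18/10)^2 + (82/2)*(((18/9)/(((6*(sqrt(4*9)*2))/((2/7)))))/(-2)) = 1818616883749/4469180100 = 406.92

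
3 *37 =111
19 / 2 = 9.50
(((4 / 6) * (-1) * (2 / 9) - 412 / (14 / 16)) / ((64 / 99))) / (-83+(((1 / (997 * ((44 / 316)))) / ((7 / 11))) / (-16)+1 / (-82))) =10006893985 / 1140154989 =8.78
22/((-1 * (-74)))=11/37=0.30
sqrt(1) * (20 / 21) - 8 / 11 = 52 / 231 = 0.23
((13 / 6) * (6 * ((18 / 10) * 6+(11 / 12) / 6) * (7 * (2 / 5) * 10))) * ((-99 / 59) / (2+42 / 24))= -1783.93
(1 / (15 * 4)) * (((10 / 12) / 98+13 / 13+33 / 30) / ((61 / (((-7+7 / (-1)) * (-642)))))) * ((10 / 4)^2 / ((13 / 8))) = 663293 / 33306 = 19.92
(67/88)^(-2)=7744/4489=1.73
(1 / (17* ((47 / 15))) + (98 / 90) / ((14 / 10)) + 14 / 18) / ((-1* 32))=-0.05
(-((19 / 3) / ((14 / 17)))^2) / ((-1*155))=104329 / 273420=0.38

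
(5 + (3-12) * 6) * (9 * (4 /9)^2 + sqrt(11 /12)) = -134.03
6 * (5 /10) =3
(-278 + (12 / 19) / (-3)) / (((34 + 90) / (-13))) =34359 / 1178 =29.17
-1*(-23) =23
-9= -9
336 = 336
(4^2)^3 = 4096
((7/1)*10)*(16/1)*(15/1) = 16800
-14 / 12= -7 / 6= -1.17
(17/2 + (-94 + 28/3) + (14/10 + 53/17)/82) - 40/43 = -69270599/899130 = -77.04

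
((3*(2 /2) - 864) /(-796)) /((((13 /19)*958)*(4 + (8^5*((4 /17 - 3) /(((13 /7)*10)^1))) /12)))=-4171545 /1017512784032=-0.00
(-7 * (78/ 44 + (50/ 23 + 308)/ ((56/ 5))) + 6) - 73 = -276547/ 1012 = -273.27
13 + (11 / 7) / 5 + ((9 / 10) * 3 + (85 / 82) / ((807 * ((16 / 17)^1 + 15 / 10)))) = 3078614891 / 192235470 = 16.01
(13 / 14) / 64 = 0.01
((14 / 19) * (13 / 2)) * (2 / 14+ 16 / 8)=10.26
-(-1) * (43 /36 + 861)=31039 /36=862.19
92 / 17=5.41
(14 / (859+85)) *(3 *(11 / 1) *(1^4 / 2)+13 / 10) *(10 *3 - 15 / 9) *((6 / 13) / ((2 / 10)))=52955 / 3068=17.26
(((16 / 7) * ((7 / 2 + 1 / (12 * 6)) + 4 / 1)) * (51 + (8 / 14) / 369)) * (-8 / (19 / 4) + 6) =285078868 / 75411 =3780.34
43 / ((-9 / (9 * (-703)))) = 30229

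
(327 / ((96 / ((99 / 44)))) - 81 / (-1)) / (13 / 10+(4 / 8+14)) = 56745 / 10112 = 5.61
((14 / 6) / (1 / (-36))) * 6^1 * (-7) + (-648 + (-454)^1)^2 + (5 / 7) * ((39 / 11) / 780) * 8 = 93780766 / 77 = 1217932.03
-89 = -89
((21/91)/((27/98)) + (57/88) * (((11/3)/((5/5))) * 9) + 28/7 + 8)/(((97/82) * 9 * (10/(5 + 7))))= 1312943/340470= 3.86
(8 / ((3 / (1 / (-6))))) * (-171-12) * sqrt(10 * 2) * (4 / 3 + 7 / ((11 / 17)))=195688 * sqrt(5) / 99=4419.92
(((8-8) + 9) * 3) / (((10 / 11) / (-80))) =-2376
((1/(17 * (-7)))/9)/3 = -1/3213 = -0.00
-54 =-54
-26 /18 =-13 /9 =-1.44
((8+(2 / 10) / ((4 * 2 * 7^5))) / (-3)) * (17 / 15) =-30476699 / 10084200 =-3.02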